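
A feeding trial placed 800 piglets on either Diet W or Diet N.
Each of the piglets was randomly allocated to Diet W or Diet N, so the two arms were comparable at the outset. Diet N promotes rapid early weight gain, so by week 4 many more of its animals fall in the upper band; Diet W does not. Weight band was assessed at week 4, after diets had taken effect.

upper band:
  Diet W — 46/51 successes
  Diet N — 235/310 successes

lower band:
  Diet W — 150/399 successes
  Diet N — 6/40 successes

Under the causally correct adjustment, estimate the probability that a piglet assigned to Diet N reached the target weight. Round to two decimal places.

0.69

The week-4 weight band-specific comparison favours Diet W throughout, but the pooled figures favour Diet N. The question is whether to condition on week-4 weight band.
Stratifying would compare diets among piglets the diets themselves sorted into week-4 weight band groups — a form of selection on an intermediate. The unconditioned pooled rates give the total causal effect.
So P(outcome | do(Diet N)) is just the pooled rate for Diet N: 241/350 = 0.689.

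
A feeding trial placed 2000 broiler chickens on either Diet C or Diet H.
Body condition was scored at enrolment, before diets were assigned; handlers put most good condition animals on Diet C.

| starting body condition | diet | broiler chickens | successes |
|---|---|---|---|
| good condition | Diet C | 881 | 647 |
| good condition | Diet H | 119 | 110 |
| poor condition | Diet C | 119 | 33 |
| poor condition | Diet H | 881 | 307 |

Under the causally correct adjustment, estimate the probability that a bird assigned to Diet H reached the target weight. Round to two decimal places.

Since starting body condition is a pre-existing factor (not a product of the diet) and it affects the outcome on its own, it is a confounder. The stratified rates, not the pooled rate, identify the causal effect.
Standardising Diet H to the population starting body condition mix: 0.500·110/119 + 0.500·307/881 = 0.636.

0.64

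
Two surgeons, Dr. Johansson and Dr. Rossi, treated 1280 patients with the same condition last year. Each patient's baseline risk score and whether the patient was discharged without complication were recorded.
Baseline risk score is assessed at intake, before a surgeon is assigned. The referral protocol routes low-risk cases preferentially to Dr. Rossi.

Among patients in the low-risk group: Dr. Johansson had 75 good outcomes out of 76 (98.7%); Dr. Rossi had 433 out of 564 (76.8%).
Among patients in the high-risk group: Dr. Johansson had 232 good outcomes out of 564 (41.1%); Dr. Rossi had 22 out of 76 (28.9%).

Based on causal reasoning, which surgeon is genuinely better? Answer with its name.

The baseline risk score-specific comparison favours Dr. Johansson throughout, but the pooled figures favour Dr. Rossi. The question is whether to condition on baseline risk score.
Baseline risk score is set before the surgeon has any effect — it is not caused by the surgeon — and it independently drives the outcome. That makes it a confounder, so the causal comparison is within baseline risk score levels.
Within each level — low-risk: 98.7% vs 76.8%; high-risk: 41.1% vs 28.9% — Dr. Johansson is higher every time.

Dr. Johansson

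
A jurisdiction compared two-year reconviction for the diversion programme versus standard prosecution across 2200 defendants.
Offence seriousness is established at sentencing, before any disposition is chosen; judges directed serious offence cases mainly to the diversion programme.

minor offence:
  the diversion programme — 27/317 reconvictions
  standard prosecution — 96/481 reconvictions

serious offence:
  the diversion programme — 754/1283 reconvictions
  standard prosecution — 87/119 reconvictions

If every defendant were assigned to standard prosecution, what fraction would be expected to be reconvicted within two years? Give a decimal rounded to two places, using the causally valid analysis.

0.54

The stratified and pooled comparisons disagree (the diversion programme wins within each offence seriousness; standard prosecution wins overall), so the answer turns on the causal role of offence seriousness.
Offence seriousness differs across dispositions for reasons unrelated to any effect of the disposition itself, and it separately predicts the outcome — a classic confounder. We must compare within offence seriousness levels.
Standardising standard prosecution to the population offence seriousness mix: 0.363·96/481 + 0.637·87/119 = 0.538.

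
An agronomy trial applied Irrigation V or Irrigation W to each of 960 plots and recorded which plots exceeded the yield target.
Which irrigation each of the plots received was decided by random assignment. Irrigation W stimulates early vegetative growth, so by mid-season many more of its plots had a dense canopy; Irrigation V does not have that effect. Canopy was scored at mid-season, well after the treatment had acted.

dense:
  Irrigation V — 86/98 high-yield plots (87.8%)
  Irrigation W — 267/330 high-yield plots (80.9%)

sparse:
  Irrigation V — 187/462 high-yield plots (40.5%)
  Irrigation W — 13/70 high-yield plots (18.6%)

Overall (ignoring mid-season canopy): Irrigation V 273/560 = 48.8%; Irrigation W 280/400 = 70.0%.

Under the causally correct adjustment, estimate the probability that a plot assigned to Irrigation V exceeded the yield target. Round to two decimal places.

Irrigation V is higher inside every mid-season canopy stratum but Irrigation W is higher in aggregate. Whether to stratify depends on how mid-season canopy relates to the irrigation.
Mid-season canopy is recorded after the irrigation and is itself shifted by it — it sits on the causal path from irrigation to outcome. Conditioning on a mediator would strip out part of the effect we want; the pooled comparison gives the total causal effect.
So P(outcome | do(Irrigation V)) is just the pooled rate for Irrigation V: 273/560 = 0.487.

0.49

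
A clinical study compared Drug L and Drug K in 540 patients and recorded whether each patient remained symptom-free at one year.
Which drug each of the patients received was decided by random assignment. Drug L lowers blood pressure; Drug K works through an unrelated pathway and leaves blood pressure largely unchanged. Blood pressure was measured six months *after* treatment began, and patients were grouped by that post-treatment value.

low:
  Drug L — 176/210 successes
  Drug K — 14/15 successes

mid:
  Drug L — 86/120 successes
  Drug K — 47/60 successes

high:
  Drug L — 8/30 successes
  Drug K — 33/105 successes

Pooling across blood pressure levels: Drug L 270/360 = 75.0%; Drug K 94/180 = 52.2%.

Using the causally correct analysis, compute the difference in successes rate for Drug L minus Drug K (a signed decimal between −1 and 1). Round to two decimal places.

The blood pressure-specific comparison favours Drug K throughout, but the pooled figures favour Drug L. The question is whether to condition on blood pressure.
Blood pressure lies on the pathway drug → blood pressure → outcome, so adjusting for it blocks the indirect effect. For the total causal effect of drug, use the unadjusted pooled rates.
The causal difference is the pooled difference: 0.750 − 0.522 = +0.228.

+0.23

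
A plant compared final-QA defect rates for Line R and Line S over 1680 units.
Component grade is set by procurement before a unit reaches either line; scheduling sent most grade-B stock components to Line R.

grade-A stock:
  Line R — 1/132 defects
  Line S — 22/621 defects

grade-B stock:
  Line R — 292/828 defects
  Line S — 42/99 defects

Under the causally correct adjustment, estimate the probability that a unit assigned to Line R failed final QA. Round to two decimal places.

0.20

The stratified and pooled comparisons disagree (Line R wins within each component grade; Line S wins overall), so the answer turns on the causal role of component grade.
Component grade is set before the line has any effect — it is not caused by the line — and it independently drives the outcome. That makes it a confounder, so the causal comparison is within component grade levels.
Standardising Line R to the population component grade mix: 0.448·1/132 + 0.552·292/828 = 0.198.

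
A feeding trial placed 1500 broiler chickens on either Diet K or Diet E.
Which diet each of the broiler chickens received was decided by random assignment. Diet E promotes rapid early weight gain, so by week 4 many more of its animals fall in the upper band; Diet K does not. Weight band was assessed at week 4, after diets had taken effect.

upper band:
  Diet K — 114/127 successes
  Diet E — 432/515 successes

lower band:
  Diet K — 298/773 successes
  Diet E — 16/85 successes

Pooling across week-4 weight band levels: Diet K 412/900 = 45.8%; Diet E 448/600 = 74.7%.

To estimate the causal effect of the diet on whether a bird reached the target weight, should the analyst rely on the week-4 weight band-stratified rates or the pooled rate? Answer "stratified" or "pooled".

pooled

The week-4 weight band-specific comparison favours Diet K throughout, but the pooled figures favour Diet E. The question is whether to condition on week-4 weight band.
Week-4 weight band here is a post-treatment variable shaped by the diet; conditioning on it would introduce bias rather than remove it. The overall comparison is the causal one.
Pooled: Diet K 45.8% vs Diet E 74.7%; Diet E is higher overall.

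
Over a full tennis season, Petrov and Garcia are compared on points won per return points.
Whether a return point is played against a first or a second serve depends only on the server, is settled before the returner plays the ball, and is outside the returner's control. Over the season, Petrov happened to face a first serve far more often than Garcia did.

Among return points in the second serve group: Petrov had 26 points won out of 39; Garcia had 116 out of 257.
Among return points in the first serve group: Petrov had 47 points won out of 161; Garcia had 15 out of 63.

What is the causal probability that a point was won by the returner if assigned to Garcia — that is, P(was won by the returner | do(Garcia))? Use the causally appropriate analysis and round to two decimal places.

0.36

The stratified and pooled comparisons disagree (Petrov wins within each serve type; Garcia wins overall), so the answer turns on the causal role of serve type.
Nothing the player does changes serve type; the imbalance is an allocation artefact. With serve type also predicting the outcome, the pooled figure is confounded, and the within-stratum comparison is the causal one.
Standardising Garcia to the population serve type mix: 0.569·116/257 + 0.431·15/63 = 0.359.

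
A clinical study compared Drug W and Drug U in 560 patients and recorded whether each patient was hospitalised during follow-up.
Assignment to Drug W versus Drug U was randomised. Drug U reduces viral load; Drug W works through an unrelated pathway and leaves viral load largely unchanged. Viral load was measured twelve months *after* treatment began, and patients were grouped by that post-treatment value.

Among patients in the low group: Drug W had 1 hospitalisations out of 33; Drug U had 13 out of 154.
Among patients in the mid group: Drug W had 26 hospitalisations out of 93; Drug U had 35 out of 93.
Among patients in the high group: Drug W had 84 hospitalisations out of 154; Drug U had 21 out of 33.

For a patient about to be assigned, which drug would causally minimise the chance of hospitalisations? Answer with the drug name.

Stratifying would compare drugs among patients the drugs themselves sorted into viral load groups — a form of selection on an intermediate. The unconditioned pooled rates give the total causal effect.
Pooled: Drug W 39.6% vs Drug U 24.6%; Drug U is lower overall.

Drug U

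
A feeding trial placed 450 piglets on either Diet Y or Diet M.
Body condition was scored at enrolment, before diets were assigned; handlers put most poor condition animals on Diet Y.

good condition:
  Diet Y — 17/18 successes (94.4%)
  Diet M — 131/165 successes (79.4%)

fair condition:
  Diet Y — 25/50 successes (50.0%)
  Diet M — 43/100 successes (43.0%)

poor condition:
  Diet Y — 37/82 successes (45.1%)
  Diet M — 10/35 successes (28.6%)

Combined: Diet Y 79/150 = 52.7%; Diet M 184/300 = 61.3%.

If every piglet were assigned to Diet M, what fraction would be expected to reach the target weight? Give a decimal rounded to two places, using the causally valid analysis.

0.54

Diet Y is higher inside every starting body condition stratum but Diet M is higher in aggregate. Whether to stratify depends on how starting body condition relates to the diet.
Here starting body condition is a common cause — it drives both which diet a case falls under and the outcome. The crude comparison mixes populations; the stratum-specific rates are the causally relevant ones.
Standardising Diet M to the population starting body condition mix: 0.407·131/165 + 0.333·43/100 + 0.260·10/35 = 0.540.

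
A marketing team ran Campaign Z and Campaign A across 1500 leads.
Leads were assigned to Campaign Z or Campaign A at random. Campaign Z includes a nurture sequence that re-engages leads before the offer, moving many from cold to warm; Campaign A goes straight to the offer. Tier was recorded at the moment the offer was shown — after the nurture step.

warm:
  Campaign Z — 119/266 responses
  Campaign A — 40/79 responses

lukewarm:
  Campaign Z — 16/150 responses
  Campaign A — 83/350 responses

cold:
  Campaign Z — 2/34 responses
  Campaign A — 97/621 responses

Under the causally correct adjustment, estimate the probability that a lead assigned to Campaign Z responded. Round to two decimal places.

The stratified and pooled comparisons disagree (Campaign A wins within each engagement tier; Campaign Z wins overall), so the answer turns on the causal role of engagement tier.
Engagement tier lies on the pathway campaign → engagement tier → outcome, so adjusting for it blocks the indirect effect. For the total causal effect of campaign, use the unadjusted pooled rates.
So P(outcome | do(Campaign Z)) is just the pooled rate for Campaign Z: 137/450 = 0.304.

0.30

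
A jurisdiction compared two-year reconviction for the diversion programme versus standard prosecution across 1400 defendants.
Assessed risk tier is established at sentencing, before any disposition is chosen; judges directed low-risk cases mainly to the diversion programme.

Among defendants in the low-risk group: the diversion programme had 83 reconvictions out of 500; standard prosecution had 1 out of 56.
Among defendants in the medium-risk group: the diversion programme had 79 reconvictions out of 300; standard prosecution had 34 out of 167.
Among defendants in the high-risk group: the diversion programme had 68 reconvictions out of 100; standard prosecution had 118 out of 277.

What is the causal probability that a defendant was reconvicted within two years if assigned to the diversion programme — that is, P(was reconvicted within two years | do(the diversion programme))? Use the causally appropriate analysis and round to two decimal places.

Assessed risk tier differs across dispositions for reasons unrelated to any effect of the disposition itself, and it separately predicts the outcome — a classic confounder. We must compare within assessed risk tier levels.
Standardising the diversion programme to the population assessed risk tier mix: 0.397·83/500 + 0.334·79/300 + 0.269·68/100 = 0.337.

0.34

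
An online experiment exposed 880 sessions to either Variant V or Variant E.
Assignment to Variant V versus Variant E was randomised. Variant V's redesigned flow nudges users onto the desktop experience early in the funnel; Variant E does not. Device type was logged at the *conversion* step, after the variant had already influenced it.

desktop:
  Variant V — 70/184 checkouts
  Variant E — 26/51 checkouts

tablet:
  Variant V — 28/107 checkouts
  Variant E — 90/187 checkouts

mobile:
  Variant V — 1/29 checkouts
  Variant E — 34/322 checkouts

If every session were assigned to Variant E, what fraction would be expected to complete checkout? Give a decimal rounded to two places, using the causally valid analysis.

The device type-specific comparison favours Variant E throughout, but the pooled figures favour Variant V. The question is whether to condition on device type.
Device type lies on the pathway variant → device type → outcome, so adjusting for it blocks the indirect effect. For the total causal effect of variant, use the unadjusted pooled rates.
So P(outcome | do(Variant E)) is just the pooled rate for Variant E: 150/560 = 0.268.

0.27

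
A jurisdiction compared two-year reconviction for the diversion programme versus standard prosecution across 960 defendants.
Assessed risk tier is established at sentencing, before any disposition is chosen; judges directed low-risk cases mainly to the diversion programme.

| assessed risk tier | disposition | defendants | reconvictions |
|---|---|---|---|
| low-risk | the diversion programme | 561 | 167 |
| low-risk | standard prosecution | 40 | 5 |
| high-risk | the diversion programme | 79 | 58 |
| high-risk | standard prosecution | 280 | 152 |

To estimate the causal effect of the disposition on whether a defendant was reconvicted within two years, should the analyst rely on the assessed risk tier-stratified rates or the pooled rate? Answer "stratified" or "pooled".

stratified

Assessed risk tier satisfies the back-door criterion: it is not a descendant of the disposition, and it blocks the spurious path from disposition to outcome. Adjusting for it (i.e., using the within-assessed risk tier rates) gives the causal effect.
Within each level — low-risk: 29.8% vs 12.5%; high-risk: 73.4% vs 54.3% — standard prosecution is lower every time.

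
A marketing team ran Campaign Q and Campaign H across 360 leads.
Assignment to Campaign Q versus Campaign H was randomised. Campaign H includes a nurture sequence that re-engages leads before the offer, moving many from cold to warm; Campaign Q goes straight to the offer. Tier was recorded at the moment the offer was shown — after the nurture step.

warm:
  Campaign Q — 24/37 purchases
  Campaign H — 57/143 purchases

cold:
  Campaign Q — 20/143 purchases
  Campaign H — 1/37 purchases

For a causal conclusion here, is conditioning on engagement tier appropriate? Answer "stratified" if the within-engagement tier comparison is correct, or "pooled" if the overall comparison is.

pooled

Engagement tier here is a post-treatment variable shaped by the campaign; conditioning on it would introduce bias rather than remove it. The overall comparison is the causal one.
Pooled: Campaign Q 24.4% vs Campaign H 32.2%; Campaign H is higher overall.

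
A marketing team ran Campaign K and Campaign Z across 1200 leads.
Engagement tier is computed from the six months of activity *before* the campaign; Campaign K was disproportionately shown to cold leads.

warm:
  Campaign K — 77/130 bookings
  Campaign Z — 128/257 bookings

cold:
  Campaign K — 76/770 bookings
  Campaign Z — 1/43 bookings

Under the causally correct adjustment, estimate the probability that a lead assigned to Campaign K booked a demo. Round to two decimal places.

Nothing the campaign does changes engagement tier; the imbalance is an allocation artefact. With engagement tier also predicting the outcome, the pooled figure is confounded, and the within-stratum comparison is the causal one.
Standardising Campaign K to the population engagement tier mix: 0.323·77/130 + 0.677·76/770 = 0.258.

0.26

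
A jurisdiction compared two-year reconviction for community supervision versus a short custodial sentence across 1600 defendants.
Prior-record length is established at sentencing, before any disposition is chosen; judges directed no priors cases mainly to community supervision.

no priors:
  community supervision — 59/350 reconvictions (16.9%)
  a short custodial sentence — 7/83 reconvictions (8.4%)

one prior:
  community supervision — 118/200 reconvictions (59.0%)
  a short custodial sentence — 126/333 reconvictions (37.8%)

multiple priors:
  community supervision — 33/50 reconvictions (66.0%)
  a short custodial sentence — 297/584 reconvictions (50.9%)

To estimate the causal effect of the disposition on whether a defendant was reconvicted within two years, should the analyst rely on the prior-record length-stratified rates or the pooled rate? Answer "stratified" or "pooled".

stratified

The prior-record length-specific comparison favours a short custodial sentence throughout, but the pooled figures favour community supervision. The question is whether to condition on prior-record length.
Prior-record length satisfies the back-door criterion: it is not a descendant of the disposition, and it blocks the spurious path from disposition to outcome. Adjusting for it (i.e., using the within-prior-record length rates) gives the causal effect.
Within each level — no priors: 16.9% vs 8.4%; one prior: 59.0% vs 37.8%; multiple priors: 66.0% vs 50.9% — a short custodial sentence is lower every time.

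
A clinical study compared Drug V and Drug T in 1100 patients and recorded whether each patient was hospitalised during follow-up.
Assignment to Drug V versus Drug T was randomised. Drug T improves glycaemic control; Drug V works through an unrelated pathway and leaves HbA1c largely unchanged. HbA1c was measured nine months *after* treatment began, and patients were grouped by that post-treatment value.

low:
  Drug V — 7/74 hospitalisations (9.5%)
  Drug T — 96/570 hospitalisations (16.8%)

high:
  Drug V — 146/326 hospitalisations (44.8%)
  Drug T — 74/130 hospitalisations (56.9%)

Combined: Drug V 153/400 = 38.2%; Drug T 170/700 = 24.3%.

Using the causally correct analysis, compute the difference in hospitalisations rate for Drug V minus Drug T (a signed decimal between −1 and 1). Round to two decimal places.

The HbA1c-specific comparison favours Drug V throughout, but the pooled figures favour Drug T. The question is whether to condition on HbA1c.
HbA1c here is a post-treatment variable shaped by the drug; conditioning on it would introduce bias rather than remove it. The overall comparison is the causal one.
The causal difference is the pooled difference: 0.383 − 0.243 = +0.140.

+0.14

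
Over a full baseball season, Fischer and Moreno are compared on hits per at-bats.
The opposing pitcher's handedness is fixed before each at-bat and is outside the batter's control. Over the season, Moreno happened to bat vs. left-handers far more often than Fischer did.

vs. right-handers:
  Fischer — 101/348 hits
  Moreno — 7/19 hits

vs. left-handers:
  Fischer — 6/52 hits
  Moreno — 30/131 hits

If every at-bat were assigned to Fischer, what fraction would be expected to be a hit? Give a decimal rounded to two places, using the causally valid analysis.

0.23

Pitcher handedness satisfies the back-door criterion: it is not a descendant of the player, and it blocks the spurious path from player to outcome. Adjusting for it (i.e., using the within-pitcher handedness rates) gives the causal effect.
Standardising Fischer to the population pitcher handedness mix: 0.667·101/348 + 0.333·6/52 = 0.232.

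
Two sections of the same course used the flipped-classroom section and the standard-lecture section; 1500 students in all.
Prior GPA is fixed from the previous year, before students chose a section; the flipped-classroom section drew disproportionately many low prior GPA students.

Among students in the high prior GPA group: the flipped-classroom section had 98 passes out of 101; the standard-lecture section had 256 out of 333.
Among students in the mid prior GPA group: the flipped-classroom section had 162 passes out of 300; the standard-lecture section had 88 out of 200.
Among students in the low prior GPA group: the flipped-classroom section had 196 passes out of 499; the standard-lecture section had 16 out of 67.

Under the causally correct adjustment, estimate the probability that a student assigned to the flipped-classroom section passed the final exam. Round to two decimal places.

0.61

Here prior GPA band is a common cause — it drives both which teaching method a case falls under and the outcome. The crude comparison mixes populations; the stratum-specific rates are the causally relevant ones.
Standardising the flipped-classroom section to the population prior GPA band mix: 0.289·98/101 + 0.333·162/300 + 0.377·196/499 = 0.609.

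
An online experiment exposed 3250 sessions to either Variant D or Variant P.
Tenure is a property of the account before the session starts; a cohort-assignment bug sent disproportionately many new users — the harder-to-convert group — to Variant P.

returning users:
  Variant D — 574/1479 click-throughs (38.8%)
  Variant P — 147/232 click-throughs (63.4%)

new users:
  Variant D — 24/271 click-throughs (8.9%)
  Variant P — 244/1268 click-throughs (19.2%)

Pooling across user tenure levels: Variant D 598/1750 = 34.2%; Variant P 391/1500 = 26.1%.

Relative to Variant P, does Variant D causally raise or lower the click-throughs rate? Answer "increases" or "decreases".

decreases

User tenure differs across variants for reasons unrelated to any effect of the variant itself, and it separately predicts the outcome — a classic confounder. We must compare within user tenure levels.
Within each level — returning users: 38.8% vs 63.4%; new users: 8.9% vs 19.2% — Variant P is higher every time.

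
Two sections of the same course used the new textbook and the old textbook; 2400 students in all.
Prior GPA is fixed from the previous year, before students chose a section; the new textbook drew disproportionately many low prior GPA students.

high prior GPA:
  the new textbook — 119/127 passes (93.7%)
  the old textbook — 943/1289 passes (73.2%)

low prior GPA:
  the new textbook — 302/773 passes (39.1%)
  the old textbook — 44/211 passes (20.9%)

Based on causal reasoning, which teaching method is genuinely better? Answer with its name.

Since prior GPA band is a pre-existing factor (not a product of the teaching method) and it affects the outcome on its own, it is a confounder. The stratified rates, not the pooled rate, identify the causal effect.
Within each level — high prior GPA: 93.7% vs 73.2%; low prior GPA: 39.1% vs 20.9% — the new textbook is higher every time.

the new textbook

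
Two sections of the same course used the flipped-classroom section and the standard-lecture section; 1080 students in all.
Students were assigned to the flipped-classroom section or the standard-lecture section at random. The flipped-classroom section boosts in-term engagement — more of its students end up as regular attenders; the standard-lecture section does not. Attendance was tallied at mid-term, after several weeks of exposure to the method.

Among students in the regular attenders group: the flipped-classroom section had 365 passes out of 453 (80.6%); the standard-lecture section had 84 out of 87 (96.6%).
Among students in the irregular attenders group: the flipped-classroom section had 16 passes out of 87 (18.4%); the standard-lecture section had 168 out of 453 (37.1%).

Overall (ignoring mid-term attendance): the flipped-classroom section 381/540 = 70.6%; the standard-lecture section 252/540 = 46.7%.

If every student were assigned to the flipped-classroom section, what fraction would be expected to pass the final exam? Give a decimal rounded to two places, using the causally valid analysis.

Because the teaching method influences mid-term attendance, mid-term attendance is a post-treatment mediator, not a confounder. Stratifying on it would bias the estimate; the causal effect is the crude pooled difference.
So P(outcome | do(the flipped-classroom section)) is just the pooled rate for the flipped-classroom section: 381/540 = 0.706.

0.71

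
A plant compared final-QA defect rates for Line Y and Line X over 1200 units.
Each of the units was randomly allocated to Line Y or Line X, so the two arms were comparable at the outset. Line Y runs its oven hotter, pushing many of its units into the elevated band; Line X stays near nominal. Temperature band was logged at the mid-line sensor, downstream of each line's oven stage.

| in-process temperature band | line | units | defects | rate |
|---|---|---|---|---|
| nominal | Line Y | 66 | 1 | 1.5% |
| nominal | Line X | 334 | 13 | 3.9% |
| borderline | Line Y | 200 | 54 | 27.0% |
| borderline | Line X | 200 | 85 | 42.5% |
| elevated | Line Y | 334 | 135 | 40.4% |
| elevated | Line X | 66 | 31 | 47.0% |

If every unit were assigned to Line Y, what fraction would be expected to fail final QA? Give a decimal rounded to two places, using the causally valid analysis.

0.32

In-process temperature band is downstream of the line. One should not condition on a consequence of treatment, so the overall rates are the right comparison.
So P(outcome | do(Line Y)) is just the pooled rate for Line Y: 190/600 = 0.317.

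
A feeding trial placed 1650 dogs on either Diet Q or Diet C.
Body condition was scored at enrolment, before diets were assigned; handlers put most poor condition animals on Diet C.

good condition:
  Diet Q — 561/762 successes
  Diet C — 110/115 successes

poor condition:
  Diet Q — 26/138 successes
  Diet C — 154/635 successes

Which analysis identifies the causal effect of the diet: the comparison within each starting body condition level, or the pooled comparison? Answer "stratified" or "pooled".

stratified

Starting body condition differs across diets for reasons unrelated to any effect of the diet itself, and it separately predicts the outcome — a classic confounder. We must compare within starting body condition levels.
Within each level — good condition: 73.6% vs 95.7%; poor condition: 18.8% vs 24.3% — Diet C is higher every time.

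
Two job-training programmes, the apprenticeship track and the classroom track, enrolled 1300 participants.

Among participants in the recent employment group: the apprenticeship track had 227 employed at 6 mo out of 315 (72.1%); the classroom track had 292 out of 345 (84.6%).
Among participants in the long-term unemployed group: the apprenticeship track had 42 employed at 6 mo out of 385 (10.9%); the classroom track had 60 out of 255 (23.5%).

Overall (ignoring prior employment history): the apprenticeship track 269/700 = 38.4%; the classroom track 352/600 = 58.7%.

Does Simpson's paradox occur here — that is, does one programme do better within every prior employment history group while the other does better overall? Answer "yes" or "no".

Within each prior employment history level (recent employment 72.1% vs 84.6%; long-term unemployed 10.9% vs 23.5%), the classroom track has the higher rate every time. Pooled: 38.4% vs 58.7% — the classroom track has the higher rate overall. They agree.

no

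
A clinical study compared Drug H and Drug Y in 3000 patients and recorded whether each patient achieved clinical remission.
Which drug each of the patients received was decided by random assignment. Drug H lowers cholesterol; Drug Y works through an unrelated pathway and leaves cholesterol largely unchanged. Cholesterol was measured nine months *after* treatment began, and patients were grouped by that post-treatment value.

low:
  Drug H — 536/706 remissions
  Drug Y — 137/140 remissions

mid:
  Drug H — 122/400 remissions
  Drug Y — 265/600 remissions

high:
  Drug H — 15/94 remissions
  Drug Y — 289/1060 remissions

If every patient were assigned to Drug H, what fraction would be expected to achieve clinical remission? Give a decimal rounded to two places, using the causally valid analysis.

0.56

The cholesterol-specific comparison favours Drug Y throughout, but the pooled figures favour Drug H. The question is whether to condition on cholesterol.
Cholesterol lies on the pathway drug → cholesterol → outcome, so adjusting for it blocks the indirect effect. For the total causal effect of drug, use the unadjusted pooled rates.
So P(outcome | do(Drug H)) is just the pooled rate for Drug H: 673/1200 = 0.561.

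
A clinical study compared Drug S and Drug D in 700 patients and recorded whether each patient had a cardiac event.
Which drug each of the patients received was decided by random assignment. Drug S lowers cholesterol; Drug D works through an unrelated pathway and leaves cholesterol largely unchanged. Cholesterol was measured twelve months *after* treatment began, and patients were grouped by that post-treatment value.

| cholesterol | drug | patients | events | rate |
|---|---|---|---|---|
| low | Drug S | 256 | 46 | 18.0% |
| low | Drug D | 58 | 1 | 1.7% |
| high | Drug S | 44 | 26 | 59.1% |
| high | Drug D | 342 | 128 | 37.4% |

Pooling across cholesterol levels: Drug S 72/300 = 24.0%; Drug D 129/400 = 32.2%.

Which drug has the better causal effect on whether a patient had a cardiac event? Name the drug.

Drug S

Within every cholesterol level Drug D has the lower rate, yet pooled Drug S does — Simpson's reversal.
Cholesterol lies on the pathway drug → cholesterol → outcome, so adjusting for it blocks the indirect effect. For the total causal effect of drug, use the unadjusted pooled rates.
Pooled: Drug S 24.0% vs Drug D 32.2%; Drug S is lower overall.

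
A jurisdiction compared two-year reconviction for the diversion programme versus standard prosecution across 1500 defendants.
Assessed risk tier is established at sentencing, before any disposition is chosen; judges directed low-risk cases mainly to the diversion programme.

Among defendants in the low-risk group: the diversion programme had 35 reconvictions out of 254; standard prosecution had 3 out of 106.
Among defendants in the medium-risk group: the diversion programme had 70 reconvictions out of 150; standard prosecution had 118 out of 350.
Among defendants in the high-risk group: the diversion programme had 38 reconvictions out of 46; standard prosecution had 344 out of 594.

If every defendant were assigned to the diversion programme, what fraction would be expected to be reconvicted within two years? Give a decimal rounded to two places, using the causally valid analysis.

0.54

The stratified and pooled comparisons disagree (standard prosecution wins within each assessed risk tier; the diversion programme wins overall), so the answer turns on the causal role of assessed risk tier.
Assessed risk tier satisfies the back-door criterion: it is not a descendant of the disposition, and it blocks the spurious path from disposition to outcome. Adjusting for it (i.e., using the within-assessed risk tier rates) gives the causal effect.
Standardising the diversion programme to the population assessed risk tier mix: 0.240·35/254 + 0.333·70/150 + 0.427·38/46 = 0.541.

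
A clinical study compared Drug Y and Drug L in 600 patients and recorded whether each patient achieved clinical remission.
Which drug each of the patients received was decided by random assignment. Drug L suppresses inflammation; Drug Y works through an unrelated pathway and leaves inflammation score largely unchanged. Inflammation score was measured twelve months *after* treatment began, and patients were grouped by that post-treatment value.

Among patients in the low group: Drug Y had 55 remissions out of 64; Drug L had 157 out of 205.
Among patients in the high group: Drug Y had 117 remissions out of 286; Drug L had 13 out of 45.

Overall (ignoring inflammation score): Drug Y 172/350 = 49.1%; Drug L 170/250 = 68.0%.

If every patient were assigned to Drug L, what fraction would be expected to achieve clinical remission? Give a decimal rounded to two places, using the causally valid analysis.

Inflammation score is downstream of the drug. One should not condition on a consequence of treatment, so the overall rates are the right comparison.
So P(outcome | do(Drug L)) is just the pooled rate for Drug L: 170/250 = 0.680.

0.68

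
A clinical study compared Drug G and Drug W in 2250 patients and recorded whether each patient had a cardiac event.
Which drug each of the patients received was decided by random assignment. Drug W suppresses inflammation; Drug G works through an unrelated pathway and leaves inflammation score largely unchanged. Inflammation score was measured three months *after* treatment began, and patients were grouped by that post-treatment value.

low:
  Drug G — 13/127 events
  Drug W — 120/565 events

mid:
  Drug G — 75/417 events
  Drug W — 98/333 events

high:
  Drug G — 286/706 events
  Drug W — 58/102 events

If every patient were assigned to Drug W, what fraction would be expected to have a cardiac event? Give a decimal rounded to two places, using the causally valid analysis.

The inflammation score-specific comparison favours Drug G throughout, but the pooled figures favour Drug W. The question is whether to condition on inflammation score.
The distribution of inflammation score is itself part of what the drug does — it is an intermediate outcome. Holding it fixed would remove that part of the effect; the total effect is the pooled difference.
So P(outcome | do(Drug W)) is just the pooled rate for Drug W: 276/1000 = 0.276.

0.28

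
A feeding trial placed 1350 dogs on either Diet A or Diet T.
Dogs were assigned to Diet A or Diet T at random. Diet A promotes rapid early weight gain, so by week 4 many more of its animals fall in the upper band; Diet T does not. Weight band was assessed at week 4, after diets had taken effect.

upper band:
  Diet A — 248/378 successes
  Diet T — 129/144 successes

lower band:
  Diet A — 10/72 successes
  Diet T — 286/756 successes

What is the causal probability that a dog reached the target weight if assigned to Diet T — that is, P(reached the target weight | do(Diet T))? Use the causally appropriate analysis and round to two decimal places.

0.46

Stratifying would compare diets among dogs the diets themselves sorted into week-4 weight band groups — a form of selection on an intermediate. The unconditioned pooled rates give the total causal effect.
So P(outcome | do(Diet T)) is just the pooled rate for Diet T: 415/900 = 0.461.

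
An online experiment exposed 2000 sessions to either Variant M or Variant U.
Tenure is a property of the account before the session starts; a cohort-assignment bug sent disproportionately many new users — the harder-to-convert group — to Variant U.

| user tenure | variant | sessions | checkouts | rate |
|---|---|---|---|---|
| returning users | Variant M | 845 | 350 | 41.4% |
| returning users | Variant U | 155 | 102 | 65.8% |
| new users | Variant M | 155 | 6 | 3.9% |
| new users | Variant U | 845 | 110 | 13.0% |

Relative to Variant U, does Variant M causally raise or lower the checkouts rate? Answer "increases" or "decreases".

decreases

The user tenure-specific comparison favours Variant U throughout, but the pooled figures favour Variant M. The question is whether to condition on user tenure.
Here user tenure is a common cause — it drives both which variant a case falls under and the outcome. The crude comparison mixes populations; the stratum-specific rates are the causally relevant ones.
Within each level — returning users: 41.4% vs 65.8%; new users: 3.9% vs 13.0% — Variant U is higher every time.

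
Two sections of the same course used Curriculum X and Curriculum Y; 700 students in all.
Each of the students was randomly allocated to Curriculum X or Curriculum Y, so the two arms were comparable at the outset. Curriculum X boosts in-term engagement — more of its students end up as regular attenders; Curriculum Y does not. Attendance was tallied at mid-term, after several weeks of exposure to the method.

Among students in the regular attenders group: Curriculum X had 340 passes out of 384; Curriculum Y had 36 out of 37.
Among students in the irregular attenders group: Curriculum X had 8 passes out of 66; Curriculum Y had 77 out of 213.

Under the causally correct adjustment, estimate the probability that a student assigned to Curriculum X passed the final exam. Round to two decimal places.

0.77

The distribution of mid-term attendance is itself part of what the teaching method does — it is an intermediate outcome. Holding it fixed would remove that part of the effect; the total effect is the pooled difference.
So P(outcome | do(Curriculum X)) is just the pooled rate for Curriculum X: 348/450 = 0.773.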